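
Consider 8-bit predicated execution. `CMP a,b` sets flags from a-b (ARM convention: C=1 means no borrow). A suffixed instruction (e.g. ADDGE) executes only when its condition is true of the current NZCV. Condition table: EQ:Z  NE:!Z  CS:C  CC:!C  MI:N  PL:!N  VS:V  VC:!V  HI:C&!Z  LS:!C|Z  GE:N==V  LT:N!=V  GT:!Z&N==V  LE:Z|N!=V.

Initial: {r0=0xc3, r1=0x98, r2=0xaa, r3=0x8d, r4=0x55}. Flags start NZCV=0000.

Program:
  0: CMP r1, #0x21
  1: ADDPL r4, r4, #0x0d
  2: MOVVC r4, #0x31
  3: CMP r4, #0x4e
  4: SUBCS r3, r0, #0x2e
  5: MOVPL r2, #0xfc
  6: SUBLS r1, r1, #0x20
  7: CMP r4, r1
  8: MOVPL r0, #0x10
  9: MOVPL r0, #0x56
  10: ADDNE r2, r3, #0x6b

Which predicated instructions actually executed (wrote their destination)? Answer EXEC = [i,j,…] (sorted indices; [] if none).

0: ✓ CMP  NZCV=0011
1: ✓ ADDPL  r4←0x62
2: · MOVVC
3: ✓ CMP  NZCV=0010
4: ✓ SUBCS  r3←0x95
5: ✓ MOVPL  r2←0xfc
6: · SUBLS
7: ✓ CMP  NZCV=1001
8: · MOVPL
9: · MOVPL
10: ✓ ADDNE  r2←0x00

EXEC = [1,4,5,10]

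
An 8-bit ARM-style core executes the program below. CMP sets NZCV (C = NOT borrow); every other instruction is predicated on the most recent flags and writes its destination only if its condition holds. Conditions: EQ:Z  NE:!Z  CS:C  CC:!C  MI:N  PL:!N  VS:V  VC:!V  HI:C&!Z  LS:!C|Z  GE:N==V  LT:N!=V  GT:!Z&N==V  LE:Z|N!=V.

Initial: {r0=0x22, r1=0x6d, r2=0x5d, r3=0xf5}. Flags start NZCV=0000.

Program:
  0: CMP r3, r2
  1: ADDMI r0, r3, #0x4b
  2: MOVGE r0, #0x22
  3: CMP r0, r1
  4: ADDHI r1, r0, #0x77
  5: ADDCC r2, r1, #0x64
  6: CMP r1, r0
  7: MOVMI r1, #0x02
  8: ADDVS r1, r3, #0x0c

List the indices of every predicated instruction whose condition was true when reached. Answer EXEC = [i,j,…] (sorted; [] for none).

EXEC = [1,5]

0: ✓ CMP  NZCV=1010
1: ✓ ADDMI  r0←0x40
2: · MOVGE
3: ✓ CMP  NZCV=1000
4: · ADDHI
5: ✓ ADDCC  r2←0xd1
6: ✓ CMP  NZCV=0010
7: · MOVMI
8: · ADDVS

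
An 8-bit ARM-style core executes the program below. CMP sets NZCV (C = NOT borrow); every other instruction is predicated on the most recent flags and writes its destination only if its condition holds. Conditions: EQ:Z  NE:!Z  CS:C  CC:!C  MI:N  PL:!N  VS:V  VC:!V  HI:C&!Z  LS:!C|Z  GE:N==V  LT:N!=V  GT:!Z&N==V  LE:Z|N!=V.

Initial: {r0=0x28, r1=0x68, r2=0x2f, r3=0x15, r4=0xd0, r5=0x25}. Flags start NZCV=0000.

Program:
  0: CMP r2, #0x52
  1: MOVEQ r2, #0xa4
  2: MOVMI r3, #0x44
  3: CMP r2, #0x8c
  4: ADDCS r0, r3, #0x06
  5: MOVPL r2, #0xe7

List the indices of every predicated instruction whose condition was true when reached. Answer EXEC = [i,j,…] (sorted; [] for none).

[0] flags=1000 → (cmp)
[1] flags=1000 EQ?F → skip
[2] flags=1000 MI?T → r3=0x44
[3] flags=1001 → (cmp)
[4] flags=1001 CS?F → skip
[5] flags=1001 PL?F → skip

EXEC = [2]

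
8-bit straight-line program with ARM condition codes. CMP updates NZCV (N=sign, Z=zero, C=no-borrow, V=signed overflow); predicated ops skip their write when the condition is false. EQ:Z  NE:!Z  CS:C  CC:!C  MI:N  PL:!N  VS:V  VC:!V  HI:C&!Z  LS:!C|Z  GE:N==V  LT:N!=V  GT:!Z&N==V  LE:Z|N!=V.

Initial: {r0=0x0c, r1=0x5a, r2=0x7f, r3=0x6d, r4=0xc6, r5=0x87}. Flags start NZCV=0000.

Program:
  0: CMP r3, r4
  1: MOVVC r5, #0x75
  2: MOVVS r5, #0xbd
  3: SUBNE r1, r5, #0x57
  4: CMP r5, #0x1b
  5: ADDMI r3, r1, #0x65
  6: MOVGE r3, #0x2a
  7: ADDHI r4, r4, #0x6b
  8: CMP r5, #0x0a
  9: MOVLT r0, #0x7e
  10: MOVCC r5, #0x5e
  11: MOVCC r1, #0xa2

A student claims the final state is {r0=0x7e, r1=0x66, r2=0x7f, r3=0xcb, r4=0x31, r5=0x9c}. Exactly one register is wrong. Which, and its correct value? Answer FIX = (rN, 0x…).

0: ✓ CMP  NZCV=1001
1: · MOVVC
2: ✓ MOVVS  r5←0xbd
3: ✓ SUBNE  r1←0x66
4: ✓ CMP  NZCV=1010
5: ✓ ADDMI  r3←0xcb
6: · MOVGE
7: ✓ ADDHI  r4←0x31
8: ✓ CMP  NZCV=1010
9: ✓ MOVLT  r0←0x7e
10: · MOVCC
11: · MOVCC

FIX = (r5, 0xbd)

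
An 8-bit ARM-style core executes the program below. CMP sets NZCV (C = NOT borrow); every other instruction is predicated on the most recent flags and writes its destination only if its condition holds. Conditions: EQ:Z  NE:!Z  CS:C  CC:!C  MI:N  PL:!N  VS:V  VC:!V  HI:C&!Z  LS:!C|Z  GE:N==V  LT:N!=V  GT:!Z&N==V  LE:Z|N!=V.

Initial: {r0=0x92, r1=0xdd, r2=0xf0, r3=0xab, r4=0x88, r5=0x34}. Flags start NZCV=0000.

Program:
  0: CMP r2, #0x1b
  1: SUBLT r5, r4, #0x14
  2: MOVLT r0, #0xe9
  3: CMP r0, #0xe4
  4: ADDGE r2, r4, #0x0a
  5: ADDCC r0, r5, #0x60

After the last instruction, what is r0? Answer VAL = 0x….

0: ✓ CMP  NZCV=1010
1: ✓ SUBLT  r5←0x74
2: ✓ MOVLT  r0←0xe9
3: ✓ CMP  NZCV=0010
4: ✓ ADDGE  r2←0x92
5: · ADDCC

VAL = 0xe9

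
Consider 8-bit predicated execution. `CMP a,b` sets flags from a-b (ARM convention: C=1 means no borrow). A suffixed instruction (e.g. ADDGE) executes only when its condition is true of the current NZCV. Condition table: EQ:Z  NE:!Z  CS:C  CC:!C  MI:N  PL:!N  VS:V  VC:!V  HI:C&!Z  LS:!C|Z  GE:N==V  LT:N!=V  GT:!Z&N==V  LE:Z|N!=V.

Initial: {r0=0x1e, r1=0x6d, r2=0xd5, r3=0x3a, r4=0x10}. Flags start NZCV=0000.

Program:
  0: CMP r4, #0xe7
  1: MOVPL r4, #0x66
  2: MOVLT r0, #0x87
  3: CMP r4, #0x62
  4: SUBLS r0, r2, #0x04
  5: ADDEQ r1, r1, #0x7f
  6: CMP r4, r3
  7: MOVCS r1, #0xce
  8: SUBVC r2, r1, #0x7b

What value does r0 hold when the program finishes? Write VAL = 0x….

[0] flags=0000 → (cmp)
[1] flags=0000 PL?T → r4=0x66
[2] flags=0000 LT?F → skip
[3] flags=0010 → (cmp)
[4] flags=0010 LS?F → skip
[5] flags=0010 EQ?F → skip
[6] flags=0010 → (cmp)
[7] flags=0010 CS?T → r1=0xce
[8] flags=0010 VC?T → r2=0x53

VAL = 0x1e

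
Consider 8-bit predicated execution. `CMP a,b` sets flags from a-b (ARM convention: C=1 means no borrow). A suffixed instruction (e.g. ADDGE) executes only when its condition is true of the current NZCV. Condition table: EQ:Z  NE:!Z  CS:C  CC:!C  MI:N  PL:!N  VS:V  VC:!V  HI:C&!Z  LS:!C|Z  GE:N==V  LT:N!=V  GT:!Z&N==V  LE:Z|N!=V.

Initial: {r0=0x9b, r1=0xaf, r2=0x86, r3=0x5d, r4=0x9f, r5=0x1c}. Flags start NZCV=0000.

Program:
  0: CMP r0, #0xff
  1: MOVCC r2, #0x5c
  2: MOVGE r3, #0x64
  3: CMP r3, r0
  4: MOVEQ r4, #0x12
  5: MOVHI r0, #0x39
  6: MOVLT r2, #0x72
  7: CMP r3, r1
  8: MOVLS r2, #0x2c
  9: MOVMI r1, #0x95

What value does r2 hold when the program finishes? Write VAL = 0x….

VAL = 0x2c

[0] flags=1000 → (cmp)
[1] flags=1000 CC?T → r2=0x5c
[2] flags=1000 GE?F → skip
[3] flags=1001 → (cmp)
[4] flags=1001 EQ?F → skip
[5] flags=1001 HI?F → skip
[6] flags=1001 LT?F → skip
[7] flags=1001 → (cmp)
[8] flags=1001 LS?T → r2=0x2c
[9] flags=1001 MI?T → r1=0x95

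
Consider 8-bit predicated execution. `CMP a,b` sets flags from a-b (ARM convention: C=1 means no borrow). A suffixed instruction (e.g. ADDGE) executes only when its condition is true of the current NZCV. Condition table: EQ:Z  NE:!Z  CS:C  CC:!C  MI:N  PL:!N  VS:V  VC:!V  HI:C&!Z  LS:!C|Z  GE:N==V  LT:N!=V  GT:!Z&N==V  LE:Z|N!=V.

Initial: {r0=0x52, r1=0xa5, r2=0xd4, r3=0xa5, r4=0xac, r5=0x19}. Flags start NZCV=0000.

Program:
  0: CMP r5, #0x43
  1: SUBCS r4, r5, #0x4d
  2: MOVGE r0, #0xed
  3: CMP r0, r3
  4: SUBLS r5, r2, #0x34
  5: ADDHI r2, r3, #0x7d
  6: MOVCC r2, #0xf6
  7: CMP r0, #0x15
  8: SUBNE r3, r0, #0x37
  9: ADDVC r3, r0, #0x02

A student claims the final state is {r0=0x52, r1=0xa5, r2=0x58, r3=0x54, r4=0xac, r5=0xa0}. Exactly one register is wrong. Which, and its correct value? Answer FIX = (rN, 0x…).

0: ✓ CMP  NZCV=1000
1: · SUBCS
2: · MOVGE
3: ✓ CMP  NZCV=1001
4: ✓ SUBLS  r5←0xa0
5: · ADDHI
6: ✓ MOVCC  r2←0xf6
7: ✓ CMP  NZCV=0010
8: ✓ SUBNE  r3←0x1b
9: ✓ ADDVC  r3←0x54

FIX = (r2, 0xf6)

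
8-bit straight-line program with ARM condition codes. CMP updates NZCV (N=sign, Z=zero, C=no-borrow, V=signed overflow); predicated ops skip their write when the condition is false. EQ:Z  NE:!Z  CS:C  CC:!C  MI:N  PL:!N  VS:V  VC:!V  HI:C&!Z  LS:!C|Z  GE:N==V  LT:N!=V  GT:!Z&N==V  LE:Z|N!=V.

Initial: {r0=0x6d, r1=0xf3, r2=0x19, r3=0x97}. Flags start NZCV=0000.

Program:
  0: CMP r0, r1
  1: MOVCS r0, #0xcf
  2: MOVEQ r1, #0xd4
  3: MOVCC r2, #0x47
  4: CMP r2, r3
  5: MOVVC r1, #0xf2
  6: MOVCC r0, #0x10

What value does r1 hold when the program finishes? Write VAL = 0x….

VAL = 0xf3

0: ✓ CMP  NZCV=0000
1: · MOVCS
2: · MOVEQ
3: ✓ MOVCC  r2←0x47
4: ✓ CMP  NZCV=1001
5: · MOVVC
6: ✓ MOVCC  r0←0x10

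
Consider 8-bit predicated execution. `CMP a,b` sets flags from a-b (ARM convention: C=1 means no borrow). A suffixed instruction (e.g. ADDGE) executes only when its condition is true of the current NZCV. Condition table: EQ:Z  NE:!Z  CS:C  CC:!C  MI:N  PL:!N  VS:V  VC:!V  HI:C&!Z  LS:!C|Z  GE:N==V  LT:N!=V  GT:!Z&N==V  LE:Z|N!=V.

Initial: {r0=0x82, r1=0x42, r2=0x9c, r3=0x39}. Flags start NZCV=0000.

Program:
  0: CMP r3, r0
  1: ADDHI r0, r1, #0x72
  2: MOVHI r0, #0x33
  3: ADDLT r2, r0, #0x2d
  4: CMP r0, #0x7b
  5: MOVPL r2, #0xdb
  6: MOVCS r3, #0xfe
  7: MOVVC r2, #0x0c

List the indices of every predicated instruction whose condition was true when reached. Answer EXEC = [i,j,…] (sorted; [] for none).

EXEC = [5,6]

0: ✓ CMP  NZCV=1001
1: · ADDHI
2: · MOVHI
3: · ADDLT
4: ✓ CMP  NZCV=0011
5: ✓ MOVPL  r2←0xdb
6: ✓ MOVCS  r3←0xfe
7: · MOVVC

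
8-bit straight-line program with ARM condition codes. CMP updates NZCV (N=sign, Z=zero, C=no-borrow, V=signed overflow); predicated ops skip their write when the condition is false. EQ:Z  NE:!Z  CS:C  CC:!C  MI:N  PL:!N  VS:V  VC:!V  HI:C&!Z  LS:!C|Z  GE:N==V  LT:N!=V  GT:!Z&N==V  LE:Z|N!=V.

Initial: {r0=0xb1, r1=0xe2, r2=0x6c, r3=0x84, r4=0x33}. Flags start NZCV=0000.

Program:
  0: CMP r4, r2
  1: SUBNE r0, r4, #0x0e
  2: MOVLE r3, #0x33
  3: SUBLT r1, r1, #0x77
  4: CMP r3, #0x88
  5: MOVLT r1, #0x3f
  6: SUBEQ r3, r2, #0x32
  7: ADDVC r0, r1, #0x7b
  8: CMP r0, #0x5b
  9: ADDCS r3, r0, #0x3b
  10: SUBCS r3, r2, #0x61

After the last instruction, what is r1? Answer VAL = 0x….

VAL = 0x6b

0: ✓ CMP  NZCV=1000
1: ✓ SUBNE  r0←0x25
2: ✓ MOVLE  r3←0x33
3: ✓ SUBLT  r1←0x6b
4: ✓ CMP  NZCV=1001
5: · MOVLT
6: · SUBEQ
7: · ADDVC
8: ✓ CMP  NZCV=1000
9: · ADDCS
10: · SUBCS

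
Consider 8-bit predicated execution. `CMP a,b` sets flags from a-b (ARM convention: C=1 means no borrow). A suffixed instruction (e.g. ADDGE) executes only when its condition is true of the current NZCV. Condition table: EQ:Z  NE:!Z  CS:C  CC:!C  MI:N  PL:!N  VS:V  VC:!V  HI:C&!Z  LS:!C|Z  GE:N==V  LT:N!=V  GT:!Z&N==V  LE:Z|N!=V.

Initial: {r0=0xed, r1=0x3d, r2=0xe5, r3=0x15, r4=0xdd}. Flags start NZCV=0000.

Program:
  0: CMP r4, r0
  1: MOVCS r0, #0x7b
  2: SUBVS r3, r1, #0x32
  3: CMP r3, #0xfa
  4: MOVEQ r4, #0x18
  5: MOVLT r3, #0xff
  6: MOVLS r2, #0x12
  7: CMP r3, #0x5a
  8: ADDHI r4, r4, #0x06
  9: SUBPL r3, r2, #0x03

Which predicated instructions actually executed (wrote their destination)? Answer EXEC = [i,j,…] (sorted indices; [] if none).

[0] flags=1000 → (cmp)
[1] flags=1000 CS?F → skip
[2] flags=1000 VS?F → skip
[3] flags=0000 → (cmp)
[4] flags=0000 EQ?F → skip
[5] flags=0000 LT?F → skip
[6] flags=0000 LS?T → r2=0x12
[7] flags=1000 → (cmp)
[8] flags=1000 HI?F → skip
[9] flags=1000 PL?F → skip

EXEC = [6]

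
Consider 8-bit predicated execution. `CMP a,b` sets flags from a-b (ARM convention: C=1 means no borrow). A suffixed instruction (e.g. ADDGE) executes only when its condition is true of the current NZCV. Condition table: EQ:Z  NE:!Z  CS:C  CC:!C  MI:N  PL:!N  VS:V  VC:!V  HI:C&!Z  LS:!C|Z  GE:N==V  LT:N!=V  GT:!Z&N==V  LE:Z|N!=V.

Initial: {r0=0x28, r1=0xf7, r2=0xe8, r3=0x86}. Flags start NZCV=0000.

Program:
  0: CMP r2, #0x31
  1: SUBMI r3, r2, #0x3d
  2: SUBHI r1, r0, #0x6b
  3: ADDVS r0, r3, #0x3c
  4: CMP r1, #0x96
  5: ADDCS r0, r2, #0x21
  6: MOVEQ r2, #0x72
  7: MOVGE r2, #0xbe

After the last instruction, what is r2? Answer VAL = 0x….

VAL = 0xbe

[0] flags=1010 → (cmp)
[1] flags=1010 MI?T → r3=0xab
[2] flags=1010 HI?T → r1=0xbd
[3] flags=1010 VS?F → skip
[4] flags=0010 → (cmp)
[5] flags=0010 CS?T → r0=0x09
[6] flags=0010 EQ?F → skip
[7] flags=0010 GE?T → r2=0xbe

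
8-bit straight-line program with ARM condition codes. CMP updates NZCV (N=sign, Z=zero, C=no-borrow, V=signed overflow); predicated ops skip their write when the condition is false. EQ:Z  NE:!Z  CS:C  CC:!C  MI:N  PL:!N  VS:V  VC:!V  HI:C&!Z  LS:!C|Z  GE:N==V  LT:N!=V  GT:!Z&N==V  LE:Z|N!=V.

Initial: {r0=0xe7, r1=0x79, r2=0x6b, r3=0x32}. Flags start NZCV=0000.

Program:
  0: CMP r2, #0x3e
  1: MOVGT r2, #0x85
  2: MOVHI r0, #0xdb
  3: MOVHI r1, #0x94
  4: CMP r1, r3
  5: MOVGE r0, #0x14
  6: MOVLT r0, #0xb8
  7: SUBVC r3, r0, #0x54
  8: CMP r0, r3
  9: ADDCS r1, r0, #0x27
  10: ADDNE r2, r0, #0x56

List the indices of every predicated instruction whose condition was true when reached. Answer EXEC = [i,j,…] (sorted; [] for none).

0: ✓ CMP  NZCV=0010
1: ✓ MOVGT  r2←0x85
2: ✓ MOVHI  r0←0xdb
3: ✓ MOVHI  r1←0x94
4: ✓ CMP  NZCV=0011
5: · MOVGE
6: ✓ MOVLT  r0←0xb8
7: · SUBVC
8: ✓ CMP  NZCV=1010
9: ✓ ADDCS  r1←0xdf
10: ✓ ADDNE  r2←0x0e

EXEC = [1,2,3,6,9,10]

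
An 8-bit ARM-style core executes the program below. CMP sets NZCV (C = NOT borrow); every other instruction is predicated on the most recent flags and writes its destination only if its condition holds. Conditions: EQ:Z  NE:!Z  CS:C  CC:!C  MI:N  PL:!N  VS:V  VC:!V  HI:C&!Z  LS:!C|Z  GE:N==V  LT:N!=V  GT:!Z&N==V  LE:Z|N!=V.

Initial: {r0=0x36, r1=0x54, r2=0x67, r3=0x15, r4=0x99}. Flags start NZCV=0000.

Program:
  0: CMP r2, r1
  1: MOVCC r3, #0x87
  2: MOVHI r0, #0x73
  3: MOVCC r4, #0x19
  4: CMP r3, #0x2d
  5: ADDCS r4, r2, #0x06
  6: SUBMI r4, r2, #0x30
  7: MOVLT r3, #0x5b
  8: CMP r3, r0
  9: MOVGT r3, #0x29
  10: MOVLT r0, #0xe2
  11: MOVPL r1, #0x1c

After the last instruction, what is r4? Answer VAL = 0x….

VAL = 0x37

0: ✓ CMP  NZCV=0010
1: · MOVCC
2: ✓ MOVHI  r0←0x73
3: · MOVCC
4: ✓ CMP  NZCV=1000
5: · ADDCS
6: ✓ SUBMI  r4←0x37
7: ✓ MOVLT  r3←0x5b
8: ✓ CMP  NZCV=1000
9: · MOVGT
10: ✓ MOVLT  r0←0xe2
11: · MOVPL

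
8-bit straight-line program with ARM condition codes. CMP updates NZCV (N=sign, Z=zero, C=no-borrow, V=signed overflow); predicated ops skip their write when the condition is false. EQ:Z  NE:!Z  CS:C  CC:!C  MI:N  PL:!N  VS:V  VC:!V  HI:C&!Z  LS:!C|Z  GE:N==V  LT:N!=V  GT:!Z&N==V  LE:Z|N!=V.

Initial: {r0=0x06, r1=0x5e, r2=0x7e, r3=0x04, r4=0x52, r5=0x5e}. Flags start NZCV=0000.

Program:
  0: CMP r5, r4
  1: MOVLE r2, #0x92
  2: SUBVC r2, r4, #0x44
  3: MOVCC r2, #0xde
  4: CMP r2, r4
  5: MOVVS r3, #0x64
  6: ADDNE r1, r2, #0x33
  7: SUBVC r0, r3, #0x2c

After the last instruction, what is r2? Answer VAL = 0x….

[0] flags=0010 → (cmp)
[1] flags=0010 LE?F → skip
[2] flags=0010 VC?T → r2=0x0e
[3] flags=0010 CC?F → skip
[4] flags=1000 → (cmp)
[5] flags=1000 VS?F → skip
[6] flags=1000 NE?T → r1=0x41
[7] flags=1000 VC?T → r0=0xd8

VAL = 0x0e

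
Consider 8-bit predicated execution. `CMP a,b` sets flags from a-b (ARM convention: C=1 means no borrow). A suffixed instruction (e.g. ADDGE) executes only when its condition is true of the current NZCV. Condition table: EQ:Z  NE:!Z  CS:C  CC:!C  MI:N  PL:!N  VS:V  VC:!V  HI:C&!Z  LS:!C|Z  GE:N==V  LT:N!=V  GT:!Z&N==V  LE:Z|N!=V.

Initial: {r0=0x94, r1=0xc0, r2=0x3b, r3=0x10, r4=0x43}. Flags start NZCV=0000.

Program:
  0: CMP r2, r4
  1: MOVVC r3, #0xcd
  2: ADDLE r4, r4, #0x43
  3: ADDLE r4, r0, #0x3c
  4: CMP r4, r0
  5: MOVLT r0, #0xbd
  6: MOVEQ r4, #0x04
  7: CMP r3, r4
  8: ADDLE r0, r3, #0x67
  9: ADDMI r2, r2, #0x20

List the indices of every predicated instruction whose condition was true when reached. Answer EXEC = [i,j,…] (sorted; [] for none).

[0] flags=1000 → (cmp)
[1] flags=1000 VC?T → r3=0xcd
[2] flags=1000 LE?T → r4=0x86
[3] flags=1000 LE?T → r4=0xd0
[4] flags=0010 → (cmp)
[5] flags=0010 LT?F → skip
[6] flags=0010 EQ?F → skip
[7] flags=1000 → (cmp)
[8] flags=1000 LE?T → r0=0x34
[9] flags=1000 MI?T → r2=0x5b

EXEC = [1,2,3,8,9]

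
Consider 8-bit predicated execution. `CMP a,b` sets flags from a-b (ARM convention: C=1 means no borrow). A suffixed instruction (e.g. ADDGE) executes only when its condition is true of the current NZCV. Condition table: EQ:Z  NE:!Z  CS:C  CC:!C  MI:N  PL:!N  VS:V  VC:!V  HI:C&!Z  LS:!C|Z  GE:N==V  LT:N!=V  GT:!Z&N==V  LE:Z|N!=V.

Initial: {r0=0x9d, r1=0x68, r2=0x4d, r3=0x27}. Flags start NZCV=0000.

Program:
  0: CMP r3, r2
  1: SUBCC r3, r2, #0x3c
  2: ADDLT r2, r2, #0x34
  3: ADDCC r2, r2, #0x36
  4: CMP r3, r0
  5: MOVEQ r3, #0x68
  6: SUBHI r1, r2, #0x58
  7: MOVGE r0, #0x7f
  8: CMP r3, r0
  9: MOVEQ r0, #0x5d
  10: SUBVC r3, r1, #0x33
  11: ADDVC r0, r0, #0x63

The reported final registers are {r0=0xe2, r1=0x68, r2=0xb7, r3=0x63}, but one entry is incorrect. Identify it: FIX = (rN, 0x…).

FIX = (r3, 0x35)

[0] flags=1000 → (cmp)
[1] flags=1000 CC?T → r3=0x11
[2] flags=1000 LT?T → r2=0x81
[3] flags=1000 CC?T → r2=0xb7
[4] flags=0000 → (cmp)
[5] flags=0000 EQ?F → skip
[6] flags=0000 HI?F → skip
[7] flags=0000 GE?T → r0=0x7f
[8] flags=1000 → (cmp)
[9] flags=1000 EQ?F → skip
[10] flags=1000 VC?T → r3=0x35
[11] flags=1000 VC?T → r0=0xe2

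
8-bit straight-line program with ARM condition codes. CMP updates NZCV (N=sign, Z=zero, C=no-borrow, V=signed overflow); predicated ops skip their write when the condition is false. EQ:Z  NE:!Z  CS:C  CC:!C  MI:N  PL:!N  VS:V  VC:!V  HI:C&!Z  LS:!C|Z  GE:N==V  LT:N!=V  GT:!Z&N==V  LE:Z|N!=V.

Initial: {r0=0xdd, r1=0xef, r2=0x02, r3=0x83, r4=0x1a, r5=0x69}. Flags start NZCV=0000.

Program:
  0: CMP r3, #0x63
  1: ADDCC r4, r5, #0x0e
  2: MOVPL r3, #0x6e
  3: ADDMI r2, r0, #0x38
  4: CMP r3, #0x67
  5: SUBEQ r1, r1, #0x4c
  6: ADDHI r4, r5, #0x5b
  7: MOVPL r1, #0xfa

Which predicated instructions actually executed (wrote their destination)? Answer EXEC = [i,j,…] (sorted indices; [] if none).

[0] flags=0011 → (cmp)
[1] flags=0011 CC?F → skip
[2] flags=0011 PL?T → r3=0x6e
[3] flags=0011 MI?F → skip
[4] flags=0010 → (cmp)
[5] flags=0010 EQ?F → skip
[6] flags=0010 HI?T → r4=0xc4
[7] flags=0010 PL?T → r1=0xfa

EXEC = [2,6,7]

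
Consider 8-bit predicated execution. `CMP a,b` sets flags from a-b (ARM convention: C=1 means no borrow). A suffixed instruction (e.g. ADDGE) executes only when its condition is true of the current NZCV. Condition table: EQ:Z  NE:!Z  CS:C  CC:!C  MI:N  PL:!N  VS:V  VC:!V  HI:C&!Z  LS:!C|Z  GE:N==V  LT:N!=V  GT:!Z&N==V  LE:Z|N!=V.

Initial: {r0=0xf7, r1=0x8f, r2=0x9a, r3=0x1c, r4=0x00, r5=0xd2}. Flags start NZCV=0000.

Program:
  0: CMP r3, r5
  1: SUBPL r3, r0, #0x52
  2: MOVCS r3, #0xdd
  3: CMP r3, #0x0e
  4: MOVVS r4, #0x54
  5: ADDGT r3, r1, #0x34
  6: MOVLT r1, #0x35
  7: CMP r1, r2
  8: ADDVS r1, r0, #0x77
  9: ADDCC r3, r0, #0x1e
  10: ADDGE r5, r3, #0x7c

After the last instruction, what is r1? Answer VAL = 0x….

VAL = 0x6e

0: ✓ CMP  NZCV=0000
1: ✓ SUBPL  r3←0xa5
2: · MOVCS
3: ✓ CMP  NZCV=1010
4: · MOVVS
5: · ADDGT
6: ✓ MOVLT  r1←0x35
7: ✓ CMP  NZCV=1001
8: ✓ ADDVS  r1←0x6e
9: ✓ ADDCC  r3←0x15
10: ✓ ADDGE  r5←0x91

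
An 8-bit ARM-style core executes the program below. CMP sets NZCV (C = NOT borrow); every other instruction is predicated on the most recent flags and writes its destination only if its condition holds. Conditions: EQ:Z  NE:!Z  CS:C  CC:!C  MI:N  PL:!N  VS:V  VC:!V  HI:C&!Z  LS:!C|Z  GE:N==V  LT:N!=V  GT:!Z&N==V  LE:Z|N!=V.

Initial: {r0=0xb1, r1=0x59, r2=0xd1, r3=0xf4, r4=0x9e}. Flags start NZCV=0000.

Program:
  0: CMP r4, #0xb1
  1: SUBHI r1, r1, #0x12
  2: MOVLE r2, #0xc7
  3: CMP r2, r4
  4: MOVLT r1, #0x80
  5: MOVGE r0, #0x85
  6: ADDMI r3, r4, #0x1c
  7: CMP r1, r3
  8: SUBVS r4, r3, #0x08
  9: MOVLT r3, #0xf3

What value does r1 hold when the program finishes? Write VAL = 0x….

VAL = 0x59

0: ✓ CMP  NZCV=1000
1: · SUBHI
2: ✓ MOVLE  r2←0xc7
3: ✓ CMP  NZCV=0010
4: · MOVLT
5: ✓ MOVGE  r0←0x85
6: · ADDMI
7: ✓ CMP  NZCV=0000
8: · SUBVS
9: · MOVLT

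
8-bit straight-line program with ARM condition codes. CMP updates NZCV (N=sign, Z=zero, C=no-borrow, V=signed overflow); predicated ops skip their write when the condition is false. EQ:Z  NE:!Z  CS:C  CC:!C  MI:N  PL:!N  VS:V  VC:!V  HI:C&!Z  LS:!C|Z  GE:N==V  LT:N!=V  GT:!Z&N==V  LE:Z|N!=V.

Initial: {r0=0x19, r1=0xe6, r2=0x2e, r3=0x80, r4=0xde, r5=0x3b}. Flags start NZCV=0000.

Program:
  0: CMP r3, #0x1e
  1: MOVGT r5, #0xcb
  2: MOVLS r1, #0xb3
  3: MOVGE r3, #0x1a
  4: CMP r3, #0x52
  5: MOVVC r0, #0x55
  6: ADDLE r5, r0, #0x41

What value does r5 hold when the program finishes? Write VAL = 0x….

0: ✓ CMP  NZCV=0011
1: · MOVGT
2: · MOVLS
3: · MOVGE
4: ✓ CMP  NZCV=0011
5: · MOVVC
6: ✓ ADDLE  r5←0x5a

VAL = 0x5a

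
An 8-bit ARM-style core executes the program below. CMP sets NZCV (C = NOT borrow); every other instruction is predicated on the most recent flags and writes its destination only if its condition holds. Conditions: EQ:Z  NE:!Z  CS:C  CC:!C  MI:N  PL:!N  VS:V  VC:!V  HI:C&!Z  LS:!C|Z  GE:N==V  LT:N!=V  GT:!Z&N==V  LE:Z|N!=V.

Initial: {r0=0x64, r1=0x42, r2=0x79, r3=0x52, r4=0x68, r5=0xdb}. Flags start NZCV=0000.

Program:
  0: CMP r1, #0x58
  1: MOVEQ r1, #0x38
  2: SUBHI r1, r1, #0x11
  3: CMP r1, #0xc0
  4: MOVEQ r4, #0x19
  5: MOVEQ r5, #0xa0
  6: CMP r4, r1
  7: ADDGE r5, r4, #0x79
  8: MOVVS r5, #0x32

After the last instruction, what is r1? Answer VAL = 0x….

VAL = 0x42

[0] flags=1000 → (cmp)
[1] flags=1000 EQ?F → skip
[2] flags=1000 HI?F → skip
[3] flags=1001 → (cmp)
[4] flags=1001 EQ?F → skip
[5] flags=1001 EQ?F → skip
[6] flags=0010 → (cmp)
[7] flags=0010 GE?T → r5=0xe1
[8] flags=0010 VS?F → skip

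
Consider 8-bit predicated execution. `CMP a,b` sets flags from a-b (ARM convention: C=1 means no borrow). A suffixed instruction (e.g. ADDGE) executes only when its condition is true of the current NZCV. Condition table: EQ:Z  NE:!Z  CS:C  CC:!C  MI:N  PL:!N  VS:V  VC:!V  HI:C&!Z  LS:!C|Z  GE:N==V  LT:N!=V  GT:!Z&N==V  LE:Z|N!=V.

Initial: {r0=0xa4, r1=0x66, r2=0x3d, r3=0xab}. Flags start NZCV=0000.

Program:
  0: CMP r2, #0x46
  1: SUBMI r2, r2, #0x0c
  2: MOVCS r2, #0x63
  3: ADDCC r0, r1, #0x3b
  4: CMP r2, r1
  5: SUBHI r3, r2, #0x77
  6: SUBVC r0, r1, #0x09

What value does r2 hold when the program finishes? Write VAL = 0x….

VAL = 0x31

[0] flags=1000 → (cmp)
[1] flags=1000 MI?T → r2=0x31
[2] flags=1000 CS?F → skip
[3] flags=1000 CC?T → r0=0xa1
[4] flags=1000 → (cmp)
[5] flags=1000 HI?F → skip
[6] flags=1000 VC?T → r0=0x5d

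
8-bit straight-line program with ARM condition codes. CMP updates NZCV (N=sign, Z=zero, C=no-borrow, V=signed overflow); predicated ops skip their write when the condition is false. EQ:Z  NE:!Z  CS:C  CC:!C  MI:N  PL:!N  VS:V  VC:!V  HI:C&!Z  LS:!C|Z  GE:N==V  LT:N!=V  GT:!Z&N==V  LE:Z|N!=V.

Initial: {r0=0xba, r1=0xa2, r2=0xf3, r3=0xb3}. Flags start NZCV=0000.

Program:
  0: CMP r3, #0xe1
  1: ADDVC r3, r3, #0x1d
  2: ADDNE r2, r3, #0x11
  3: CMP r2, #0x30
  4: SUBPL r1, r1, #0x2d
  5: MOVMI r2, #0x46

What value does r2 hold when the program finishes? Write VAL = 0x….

VAL = 0x46

[0] flags=1000 → (cmp)
[1] flags=1000 VC?T → r3=0xd0
[2] flags=1000 NE?T → r2=0xe1
[3] flags=1010 → (cmp)
[4] flags=1010 PL?F → skip
[5] flags=1010 MI?T → r2=0x46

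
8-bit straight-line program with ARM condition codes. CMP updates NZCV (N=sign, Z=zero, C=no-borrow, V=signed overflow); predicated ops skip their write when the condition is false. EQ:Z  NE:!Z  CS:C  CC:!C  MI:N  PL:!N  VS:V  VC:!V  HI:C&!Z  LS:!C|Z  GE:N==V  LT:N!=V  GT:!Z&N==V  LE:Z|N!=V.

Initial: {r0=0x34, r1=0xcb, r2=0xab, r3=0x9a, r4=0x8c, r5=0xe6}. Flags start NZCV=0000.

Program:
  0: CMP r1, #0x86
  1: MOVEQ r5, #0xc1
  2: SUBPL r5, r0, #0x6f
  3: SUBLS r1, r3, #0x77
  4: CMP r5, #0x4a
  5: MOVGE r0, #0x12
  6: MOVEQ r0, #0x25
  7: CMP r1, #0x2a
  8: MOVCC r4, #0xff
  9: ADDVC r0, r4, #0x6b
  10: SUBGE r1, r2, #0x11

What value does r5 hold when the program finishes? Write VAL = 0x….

0: ✓ CMP  NZCV=0010
1: · MOVEQ
2: ✓ SUBPL  r5←0xc5
3: · SUBLS
4: ✓ CMP  NZCV=0011
5: · MOVGE
6: · MOVEQ
7: ✓ CMP  NZCV=1010
8: · MOVCC
9: ✓ ADDVC  r0←0xf7
10: · SUBGE

VAL = 0xc5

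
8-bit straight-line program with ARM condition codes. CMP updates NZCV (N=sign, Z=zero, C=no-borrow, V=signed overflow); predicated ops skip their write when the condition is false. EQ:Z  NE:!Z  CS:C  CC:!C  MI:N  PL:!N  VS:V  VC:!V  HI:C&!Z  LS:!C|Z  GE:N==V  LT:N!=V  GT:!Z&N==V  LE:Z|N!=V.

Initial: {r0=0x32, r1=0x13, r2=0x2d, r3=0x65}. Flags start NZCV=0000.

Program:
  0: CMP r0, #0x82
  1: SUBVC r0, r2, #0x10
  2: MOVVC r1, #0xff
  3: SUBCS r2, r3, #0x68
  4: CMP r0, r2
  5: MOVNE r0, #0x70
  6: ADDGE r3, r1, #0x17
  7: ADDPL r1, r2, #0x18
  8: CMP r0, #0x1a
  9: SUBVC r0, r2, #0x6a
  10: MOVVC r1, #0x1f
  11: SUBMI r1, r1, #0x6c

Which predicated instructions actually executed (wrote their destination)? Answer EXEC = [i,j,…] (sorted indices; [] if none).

EXEC = [5,6,7,9,10]

0: ✓ CMP  NZCV=1001
1: · SUBVC
2: · MOVVC
3: · SUBCS
4: ✓ CMP  NZCV=0010
5: ✓ MOVNE  r0←0x70
6: ✓ ADDGE  r3←0x2a
7: ✓ ADDPL  r1←0x45
8: ✓ CMP  NZCV=0010
9: ✓ SUBVC  r0←0xc3
10: ✓ MOVVC  r1←0x1f
11: · SUBMI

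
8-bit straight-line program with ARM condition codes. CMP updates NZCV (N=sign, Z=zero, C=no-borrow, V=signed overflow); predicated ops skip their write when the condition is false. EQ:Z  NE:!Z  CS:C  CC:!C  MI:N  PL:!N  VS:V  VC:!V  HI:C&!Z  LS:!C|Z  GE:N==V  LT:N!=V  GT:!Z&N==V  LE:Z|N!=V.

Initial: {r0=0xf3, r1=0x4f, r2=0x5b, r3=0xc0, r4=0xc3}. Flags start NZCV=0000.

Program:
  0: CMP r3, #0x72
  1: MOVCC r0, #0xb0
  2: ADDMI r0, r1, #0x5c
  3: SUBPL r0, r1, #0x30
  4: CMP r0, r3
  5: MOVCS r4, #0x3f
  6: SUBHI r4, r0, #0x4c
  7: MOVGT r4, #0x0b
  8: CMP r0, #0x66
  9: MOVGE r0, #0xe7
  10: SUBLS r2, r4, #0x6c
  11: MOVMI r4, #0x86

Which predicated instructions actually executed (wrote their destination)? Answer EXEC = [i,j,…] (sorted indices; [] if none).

[0] flags=0011 → (cmp)
[1] flags=0011 CC?F → skip
[2] flags=0011 MI?F → skip
[3] flags=0011 PL?T → r0=0x1f
[4] flags=0000 → (cmp)
[5] flags=0000 CS?F → skip
[6] flags=0000 HI?F → skip
[7] flags=0000 GT?T → r4=0x0b
[8] flags=1000 → (cmp)
[9] flags=1000 GE?F → skip
[10] flags=1000 LS?T → r2=0x9f
[11] flags=1000 MI?T → r4=0x86

EXEC = [3,7,10,11]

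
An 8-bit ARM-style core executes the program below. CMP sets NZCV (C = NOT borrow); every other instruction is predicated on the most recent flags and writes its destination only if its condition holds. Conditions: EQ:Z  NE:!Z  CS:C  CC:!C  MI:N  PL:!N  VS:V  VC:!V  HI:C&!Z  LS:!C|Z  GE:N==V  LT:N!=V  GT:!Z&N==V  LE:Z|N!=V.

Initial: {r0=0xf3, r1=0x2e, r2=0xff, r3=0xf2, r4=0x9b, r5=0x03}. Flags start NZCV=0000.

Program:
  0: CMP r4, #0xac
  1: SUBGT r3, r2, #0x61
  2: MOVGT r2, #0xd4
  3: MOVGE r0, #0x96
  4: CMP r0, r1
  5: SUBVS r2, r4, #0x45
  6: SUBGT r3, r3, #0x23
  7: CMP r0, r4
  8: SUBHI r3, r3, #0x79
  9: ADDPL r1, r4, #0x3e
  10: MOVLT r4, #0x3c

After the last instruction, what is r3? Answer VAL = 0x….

VAL = 0x79

[0] flags=1000 → (cmp)
[1] flags=1000 GT?F → skip
[2] flags=1000 GT?F → skip
[3] flags=1000 GE?F → skip
[4] flags=1010 → (cmp)
[5] flags=1010 VS?F → skip
[6] flags=1010 GT?F → skip
[7] flags=0010 → (cmp)
[8] flags=0010 HI?T → r3=0x79
[9] flags=0010 PL?T → r1=0xd9
[10] flags=0010 LT?F → skip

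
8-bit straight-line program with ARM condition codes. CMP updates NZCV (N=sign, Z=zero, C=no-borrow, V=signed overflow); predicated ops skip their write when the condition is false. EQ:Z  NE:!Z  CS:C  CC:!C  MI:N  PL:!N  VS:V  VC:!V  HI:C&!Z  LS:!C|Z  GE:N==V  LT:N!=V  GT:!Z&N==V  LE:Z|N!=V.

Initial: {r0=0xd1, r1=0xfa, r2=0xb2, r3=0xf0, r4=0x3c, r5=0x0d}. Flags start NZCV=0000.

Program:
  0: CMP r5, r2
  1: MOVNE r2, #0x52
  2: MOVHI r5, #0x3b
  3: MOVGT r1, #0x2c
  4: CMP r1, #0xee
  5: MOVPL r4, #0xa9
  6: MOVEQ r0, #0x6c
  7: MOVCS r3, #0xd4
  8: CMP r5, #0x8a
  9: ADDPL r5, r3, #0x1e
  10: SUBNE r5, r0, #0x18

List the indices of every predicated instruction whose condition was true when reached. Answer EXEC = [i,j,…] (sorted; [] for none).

0: ✓ CMP  NZCV=0000
1: ✓ MOVNE  r2←0x52
2: · MOVHI
3: ✓ MOVGT  r1←0x2c
4: ✓ CMP  NZCV=0000
5: ✓ MOVPL  r4←0xa9
6: · MOVEQ
7: · MOVCS
8: ✓ CMP  NZCV=1001
9: · ADDPL
10: ✓ SUBNE  r5←0xb9

EXEC = [1,3,5,10]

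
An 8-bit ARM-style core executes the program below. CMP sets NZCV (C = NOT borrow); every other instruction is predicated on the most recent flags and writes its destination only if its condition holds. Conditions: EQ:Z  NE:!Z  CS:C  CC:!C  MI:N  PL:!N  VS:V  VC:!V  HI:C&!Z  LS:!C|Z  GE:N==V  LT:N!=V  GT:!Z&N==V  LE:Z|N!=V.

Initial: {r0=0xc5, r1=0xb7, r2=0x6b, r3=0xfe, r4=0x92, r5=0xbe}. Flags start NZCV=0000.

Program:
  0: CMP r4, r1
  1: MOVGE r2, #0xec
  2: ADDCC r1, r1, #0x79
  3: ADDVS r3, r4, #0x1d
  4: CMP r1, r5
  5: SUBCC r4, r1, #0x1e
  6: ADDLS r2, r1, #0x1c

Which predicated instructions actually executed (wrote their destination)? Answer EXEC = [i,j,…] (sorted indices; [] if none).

EXEC = [2,5,6]

0: ✓ CMP  NZCV=1000
1: · MOVGE
2: ✓ ADDCC  r1←0x30
3: · ADDVS
4: ✓ CMP  NZCV=0000
5: ✓ SUBCC  r4←0x12
6: ✓ ADDLS  r2←0x4c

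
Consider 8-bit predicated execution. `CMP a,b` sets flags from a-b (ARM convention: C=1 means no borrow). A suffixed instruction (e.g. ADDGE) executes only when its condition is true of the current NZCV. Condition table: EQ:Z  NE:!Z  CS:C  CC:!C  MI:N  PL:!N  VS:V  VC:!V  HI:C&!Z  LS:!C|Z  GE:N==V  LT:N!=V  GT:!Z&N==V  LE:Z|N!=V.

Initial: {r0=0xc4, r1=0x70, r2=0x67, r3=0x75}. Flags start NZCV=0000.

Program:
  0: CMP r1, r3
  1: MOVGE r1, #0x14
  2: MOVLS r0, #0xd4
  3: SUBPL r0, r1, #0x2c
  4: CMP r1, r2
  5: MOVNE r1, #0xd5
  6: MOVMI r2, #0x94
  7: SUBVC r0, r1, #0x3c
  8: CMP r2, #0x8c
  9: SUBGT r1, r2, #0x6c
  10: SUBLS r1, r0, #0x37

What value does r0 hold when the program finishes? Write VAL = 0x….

0: ✓ CMP  NZCV=1000
1: · MOVGE
2: ✓ MOVLS  r0←0xd4
3: · SUBPL
4: ✓ CMP  NZCV=0010
5: ✓ MOVNE  r1←0xd5
6: · MOVMI
7: ✓ SUBVC  r0←0x99
8: ✓ CMP  NZCV=1001
9: ✓ SUBGT  r1←0xfb
10: ✓ SUBLS  r1←0x62

VAL = 0x99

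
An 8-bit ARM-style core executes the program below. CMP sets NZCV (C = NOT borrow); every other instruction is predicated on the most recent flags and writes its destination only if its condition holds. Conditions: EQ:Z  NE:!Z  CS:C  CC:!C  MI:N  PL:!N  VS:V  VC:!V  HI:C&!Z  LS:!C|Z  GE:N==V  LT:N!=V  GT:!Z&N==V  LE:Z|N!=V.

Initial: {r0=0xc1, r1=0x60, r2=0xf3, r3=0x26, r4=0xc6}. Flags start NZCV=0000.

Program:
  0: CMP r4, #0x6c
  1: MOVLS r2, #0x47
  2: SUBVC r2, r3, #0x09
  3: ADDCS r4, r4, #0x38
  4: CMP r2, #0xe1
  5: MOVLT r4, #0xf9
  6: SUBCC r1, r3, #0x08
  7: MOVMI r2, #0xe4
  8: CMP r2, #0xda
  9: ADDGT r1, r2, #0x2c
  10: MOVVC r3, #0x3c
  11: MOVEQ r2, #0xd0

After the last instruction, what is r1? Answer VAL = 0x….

0: ✓ CMP  NZCV=0011
1: · MOVLS
2: · SUBVC
3: ✓ ADDCS  r4←0xfe
4: ✓ CMP  NZCV=0010
5: · MOVLT
6: · SUBCC
7: · MOVMI
8: ✓ CMP  NZCV=0010
9: ✓ ADDGT  r1←0x1f
10: ✓ MOVVC  r3←0x3c
11: · MOVEQ

VAL = 0x1f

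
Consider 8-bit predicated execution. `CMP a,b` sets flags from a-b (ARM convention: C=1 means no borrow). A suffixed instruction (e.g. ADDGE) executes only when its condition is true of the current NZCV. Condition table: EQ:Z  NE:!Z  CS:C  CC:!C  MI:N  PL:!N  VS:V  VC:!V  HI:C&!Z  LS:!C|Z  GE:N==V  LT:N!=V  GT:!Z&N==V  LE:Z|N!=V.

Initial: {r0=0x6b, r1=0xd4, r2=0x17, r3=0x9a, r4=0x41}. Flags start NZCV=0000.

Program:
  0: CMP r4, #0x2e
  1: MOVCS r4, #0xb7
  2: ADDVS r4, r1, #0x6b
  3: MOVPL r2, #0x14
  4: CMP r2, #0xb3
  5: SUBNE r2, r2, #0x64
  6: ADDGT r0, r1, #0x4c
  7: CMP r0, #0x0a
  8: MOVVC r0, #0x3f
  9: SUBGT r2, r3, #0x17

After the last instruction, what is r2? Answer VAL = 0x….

VAL = 0x83

[0] flags=0010 → (cmp)
[1] flags=0010 CS?T → r4=0xb7
[2] flags=0010 VS?F → skip
[3] flags=0010 PL?T → r2=0x14
[4] flags=0000 → (cmp)
[5] flags=0000 NE?T → r2=0xb0
[6] flags=0000 GT?T → r0=0x20
[7] flags=0010 → (cmp)
[8] flags=0010 VC?T → r0=0x3f
[9] flags=0010 GT?T → r2=0x83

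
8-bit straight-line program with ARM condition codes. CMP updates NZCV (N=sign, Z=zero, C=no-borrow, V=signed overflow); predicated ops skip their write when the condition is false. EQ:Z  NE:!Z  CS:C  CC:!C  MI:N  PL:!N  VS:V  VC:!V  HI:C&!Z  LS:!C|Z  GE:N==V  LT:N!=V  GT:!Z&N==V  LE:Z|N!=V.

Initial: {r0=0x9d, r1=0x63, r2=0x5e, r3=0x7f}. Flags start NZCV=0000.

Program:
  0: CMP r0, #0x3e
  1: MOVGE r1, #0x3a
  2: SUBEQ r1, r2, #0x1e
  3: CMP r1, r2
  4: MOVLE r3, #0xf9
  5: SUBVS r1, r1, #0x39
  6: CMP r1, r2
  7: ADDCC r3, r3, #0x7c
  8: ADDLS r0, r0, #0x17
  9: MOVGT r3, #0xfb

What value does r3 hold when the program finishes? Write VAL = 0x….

[0] flags=0011 → (cmp)
[1] flags=0011 GE?F → skip
[2] flags=0011 EQ?F → skip
[3] flags=0010 → (cmp)
[4] flags=0010 LE?F → skip
[5] flags=0010 VS?F → skip
[6] flags=0010 → (cmp)
[7] flags=0010 CC?F → skip
[8] flags=0010 LS?F → skip
[9] flags=0010 GT?T → r3=0xfb

VAL = 0xfb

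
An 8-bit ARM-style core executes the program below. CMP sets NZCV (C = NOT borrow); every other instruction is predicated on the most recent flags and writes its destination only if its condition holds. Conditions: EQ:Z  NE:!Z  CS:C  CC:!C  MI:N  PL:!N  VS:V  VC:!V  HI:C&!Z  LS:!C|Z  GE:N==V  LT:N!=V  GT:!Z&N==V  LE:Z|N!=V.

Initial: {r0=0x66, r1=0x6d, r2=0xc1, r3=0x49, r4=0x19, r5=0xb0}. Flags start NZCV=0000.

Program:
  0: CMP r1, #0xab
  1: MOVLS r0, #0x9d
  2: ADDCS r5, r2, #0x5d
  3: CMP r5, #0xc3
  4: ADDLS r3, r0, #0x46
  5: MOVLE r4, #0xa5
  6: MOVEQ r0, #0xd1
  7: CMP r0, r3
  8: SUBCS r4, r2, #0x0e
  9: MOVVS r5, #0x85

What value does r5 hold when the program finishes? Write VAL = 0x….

VAL = 0xb0

0: ✓ CMP  NZCV=1001
1: ✓ MOVLS  r0←0x9d
2: · ADDCS
3: ✓ CMP  NZCV=1000
4: ✓ ADDLS  r3←0xe3
5: ✓ MOVLE  r4←0xa5
6: · MOVEQ
7: ✓ CMP  NZCV=1000
8: · SUBCS
9: · MOVVS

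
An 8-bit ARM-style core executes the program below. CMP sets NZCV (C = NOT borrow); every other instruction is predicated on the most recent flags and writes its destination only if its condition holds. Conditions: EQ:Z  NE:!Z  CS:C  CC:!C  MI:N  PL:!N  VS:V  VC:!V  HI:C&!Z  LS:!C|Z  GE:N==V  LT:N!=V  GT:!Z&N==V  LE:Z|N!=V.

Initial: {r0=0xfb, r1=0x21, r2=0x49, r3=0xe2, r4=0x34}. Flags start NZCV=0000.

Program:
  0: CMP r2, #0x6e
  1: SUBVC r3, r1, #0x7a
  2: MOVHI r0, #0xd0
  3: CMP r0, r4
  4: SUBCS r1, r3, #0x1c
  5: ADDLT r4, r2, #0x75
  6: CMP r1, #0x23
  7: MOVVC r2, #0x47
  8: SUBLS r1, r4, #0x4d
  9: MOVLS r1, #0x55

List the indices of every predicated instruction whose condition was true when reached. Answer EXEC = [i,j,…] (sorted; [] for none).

0: ✓ CMP  NZCV=1000
1: ✓ SUBVC  r3←0xa7
2: · MOVHI
3: ✓ CMP  NZCV=1010
4: ✓ SUBCS  r1←0x8b
5: ✓ ADDLT  r4←0xbe
6: ✓ CMP  NZCV=0011
7: · MOVVC
8: · SUBLS
9: · MOVLS

EXEC = [1,4,5]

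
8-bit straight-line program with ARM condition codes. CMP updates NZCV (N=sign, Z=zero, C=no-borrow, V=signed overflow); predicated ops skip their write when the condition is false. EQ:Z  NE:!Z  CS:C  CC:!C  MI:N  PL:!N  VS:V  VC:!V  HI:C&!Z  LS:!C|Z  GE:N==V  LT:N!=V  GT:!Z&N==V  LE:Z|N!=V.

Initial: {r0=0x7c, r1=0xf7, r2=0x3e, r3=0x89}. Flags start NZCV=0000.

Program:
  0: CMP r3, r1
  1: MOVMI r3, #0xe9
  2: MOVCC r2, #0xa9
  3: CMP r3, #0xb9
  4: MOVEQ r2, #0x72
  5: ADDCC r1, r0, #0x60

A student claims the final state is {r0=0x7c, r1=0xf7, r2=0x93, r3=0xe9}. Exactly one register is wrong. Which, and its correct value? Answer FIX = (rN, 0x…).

[0] flags=1000 → (cmp)
[1] flags=1000 MI?T → r3=0xe9
[2] flags=1000 CC?T → r2=0xa9
[3] flags=0010 → (cmp)
[4] flags=0010 EQ?F → skip
[5] flags=0010 CC?F → skip

FIX = (r2, 0xa9)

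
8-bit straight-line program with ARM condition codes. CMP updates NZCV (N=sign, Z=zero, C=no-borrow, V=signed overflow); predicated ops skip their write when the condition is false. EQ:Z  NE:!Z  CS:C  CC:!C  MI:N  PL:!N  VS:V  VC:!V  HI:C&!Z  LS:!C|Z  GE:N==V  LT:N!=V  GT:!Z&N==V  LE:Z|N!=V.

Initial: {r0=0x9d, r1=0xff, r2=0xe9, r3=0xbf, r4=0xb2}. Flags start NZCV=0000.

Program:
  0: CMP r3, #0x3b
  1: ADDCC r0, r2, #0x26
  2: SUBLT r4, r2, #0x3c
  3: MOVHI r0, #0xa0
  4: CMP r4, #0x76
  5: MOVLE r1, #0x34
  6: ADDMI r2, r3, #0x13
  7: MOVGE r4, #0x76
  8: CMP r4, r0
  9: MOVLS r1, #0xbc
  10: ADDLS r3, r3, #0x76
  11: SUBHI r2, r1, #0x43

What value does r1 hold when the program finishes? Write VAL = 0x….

VAL = 0x34

0: ✓ CMP  NZCV=1010
1: · ADDCC
2: ✓ SUBLT  r4←0xad
3: ✓ MOVHI  r0←0xa0
4: ✓ CMP  NZCV=0011
5: ✓ MOVLE  r1←0x34
6: · ADDMI
7: · MOVGE
8: ✓ CMP  NZCV=0010
9: · MOVLS
10: · ADDLS
11: ✓ SUBHI  r2←0xf1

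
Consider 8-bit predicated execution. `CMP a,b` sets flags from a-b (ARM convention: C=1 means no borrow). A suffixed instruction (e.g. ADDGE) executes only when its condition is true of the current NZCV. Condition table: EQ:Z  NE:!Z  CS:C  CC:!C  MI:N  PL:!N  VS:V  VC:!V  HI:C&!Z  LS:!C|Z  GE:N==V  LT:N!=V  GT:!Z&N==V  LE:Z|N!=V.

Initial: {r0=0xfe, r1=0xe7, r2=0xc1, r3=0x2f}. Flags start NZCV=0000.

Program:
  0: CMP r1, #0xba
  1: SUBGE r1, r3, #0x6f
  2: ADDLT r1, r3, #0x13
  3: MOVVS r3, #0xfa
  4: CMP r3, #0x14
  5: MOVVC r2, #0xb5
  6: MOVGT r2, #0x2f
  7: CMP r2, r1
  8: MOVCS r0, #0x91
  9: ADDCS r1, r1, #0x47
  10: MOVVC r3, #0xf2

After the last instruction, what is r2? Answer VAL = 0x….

VAL = 0x2f

[0] flags=0010 → (cmp)
[1] flags=0010 GE?T → r1=0xc0
[2] flags=0010 LT?F → skip
[3] flags=0010 VS?F → skip
[4] flags=0010 → (cmp)
[5] flags=0010 VC?T → r2=0xb5
[6] flags=0010 GT?T → r2=0x2f
[7] flags=0000 → (cmp)
[8] flags=0000 CS?F → skip
[9] flags=0000 CS?F → skip
[10] flags=0000 VC?T → r3=0xf2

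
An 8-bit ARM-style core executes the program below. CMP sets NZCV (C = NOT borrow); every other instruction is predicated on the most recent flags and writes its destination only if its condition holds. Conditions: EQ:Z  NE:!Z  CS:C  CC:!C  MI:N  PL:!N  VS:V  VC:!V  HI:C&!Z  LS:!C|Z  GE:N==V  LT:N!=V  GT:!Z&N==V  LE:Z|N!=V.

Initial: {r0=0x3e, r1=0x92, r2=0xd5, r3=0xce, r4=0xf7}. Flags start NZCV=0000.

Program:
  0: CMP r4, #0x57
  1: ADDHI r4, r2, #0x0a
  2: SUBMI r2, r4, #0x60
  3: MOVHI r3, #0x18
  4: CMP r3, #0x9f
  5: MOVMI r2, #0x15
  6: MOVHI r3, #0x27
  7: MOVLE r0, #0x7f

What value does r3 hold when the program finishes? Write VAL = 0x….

VAL = 0x18

0: ✓ CMP  NZCV=1010
1: ✓ ADDHI  r4←0xdf
2: ✓ SUBMI  r2←0x7f
3: ✓ MOVHI  r3←0x18
4: ✓ CMP  NZCV=0000
5: · MOVMI
6: · MOVHI
7: · MOVLE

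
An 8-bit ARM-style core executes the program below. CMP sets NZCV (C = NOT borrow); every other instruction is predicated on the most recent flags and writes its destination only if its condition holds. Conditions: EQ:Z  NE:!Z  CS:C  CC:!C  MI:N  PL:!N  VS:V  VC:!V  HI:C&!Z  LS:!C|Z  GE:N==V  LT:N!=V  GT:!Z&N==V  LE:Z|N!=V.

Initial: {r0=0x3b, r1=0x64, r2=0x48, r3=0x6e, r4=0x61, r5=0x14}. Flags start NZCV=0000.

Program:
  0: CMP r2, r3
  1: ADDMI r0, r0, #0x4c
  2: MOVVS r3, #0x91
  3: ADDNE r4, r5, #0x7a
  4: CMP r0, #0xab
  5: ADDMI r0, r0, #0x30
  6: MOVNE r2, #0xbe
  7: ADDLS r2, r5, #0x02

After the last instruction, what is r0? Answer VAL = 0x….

VAL = 0xb7

[0] flags=1000 → (cmp)
[1] flags=1000 MI?T → r0=0x87
[2] flags=1000 VS?F → skip
[3] flags=1000 NE?T → r4=0x8e
[4] flags=1000 → (cmp)
[5] flags=1000 MI?T → r0=0xb7
[6] flags=1000 NE?T → r2=0xbe
[7] flags=1000 LS?T → r2=0x16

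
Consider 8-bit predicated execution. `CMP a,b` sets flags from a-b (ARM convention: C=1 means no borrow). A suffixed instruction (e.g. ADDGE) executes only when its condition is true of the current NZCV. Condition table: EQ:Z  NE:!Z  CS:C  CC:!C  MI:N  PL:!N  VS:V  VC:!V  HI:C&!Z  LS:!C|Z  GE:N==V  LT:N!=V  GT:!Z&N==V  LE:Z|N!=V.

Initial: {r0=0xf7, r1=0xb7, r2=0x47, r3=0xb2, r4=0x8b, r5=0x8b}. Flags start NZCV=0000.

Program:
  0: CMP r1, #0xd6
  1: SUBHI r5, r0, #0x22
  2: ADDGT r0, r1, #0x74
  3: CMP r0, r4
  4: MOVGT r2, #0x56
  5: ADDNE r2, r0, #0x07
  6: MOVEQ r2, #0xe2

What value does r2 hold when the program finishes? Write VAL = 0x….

VAL = 0xfe

0: ✓ CMP  NZCV=1000
1: · SUBHI
2: · ADDGT
3: ✓ CMP  NZCV=0010
4: ✓ MOVGT  r2←0x56
5: ✓ ADDNE  r2←0xfe
6: · MOVEQ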